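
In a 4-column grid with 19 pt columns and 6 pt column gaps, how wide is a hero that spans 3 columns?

69 pt

3-column span = 3·19 + 2·6 = 69 pt.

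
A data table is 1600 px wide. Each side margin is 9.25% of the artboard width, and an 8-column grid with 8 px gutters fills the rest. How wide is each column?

Each margin = 9.25% of 1600 = 148 px; content = 1600 − 2·148 = 1304 px.
8c + 7·8 = 1304 → 8c = 1248 → c = 156 px.

156 px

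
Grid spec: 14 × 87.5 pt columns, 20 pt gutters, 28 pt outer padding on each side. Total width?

Total width: 2·28 + 14·87.5 + 13·20 = 1541 pt.

1541 pt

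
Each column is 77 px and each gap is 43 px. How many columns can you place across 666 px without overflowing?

5 columns

Each extra column adds 77 + 43 = 120 px.
(666 + 43) / 120 = 5.91, so 5 columns fit.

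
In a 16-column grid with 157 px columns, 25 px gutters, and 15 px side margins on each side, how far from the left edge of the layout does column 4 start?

561 px

Column 4 starts at margin + 3·(column + gutter) = 15 + 3·182 = 561 px.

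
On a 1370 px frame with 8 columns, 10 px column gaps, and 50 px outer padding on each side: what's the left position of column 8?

1170 px

Inside the margins: 1370 − 100 = 1270 px.
8c + 7·10 = 1270 → 8c = 1200 → c = 150 px.
Before column 8: the margin + 7 columns + 7 column gaps.
Offset = 50 + 7·(150 + 10) = 50 + 1120 = 1170 px.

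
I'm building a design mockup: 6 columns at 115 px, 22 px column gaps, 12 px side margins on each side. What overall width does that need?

Frame = 2·12 + 6·115 + 5·22 = 24 + 690 + 110 = 824 px.

824 px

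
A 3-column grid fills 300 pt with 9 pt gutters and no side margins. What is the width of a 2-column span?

Subtracting 2 gutters of 9 leaves 282 for 3 columns, so c = 94 pt.
2-column span = 2·94 + 1·9 = 197 pt.

197 pt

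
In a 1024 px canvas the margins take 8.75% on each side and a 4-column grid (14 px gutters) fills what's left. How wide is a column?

200.7 px

Margins: 8.75% × 1024 = 89.6 px each, so content = 1024 − 179.2 = 844.8 px.
844.8 − 3·14 = 802.8; ÷4 gives c = 200.7 px.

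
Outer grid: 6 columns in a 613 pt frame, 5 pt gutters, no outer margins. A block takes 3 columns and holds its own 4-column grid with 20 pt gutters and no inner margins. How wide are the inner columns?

6 columns + 5 gutters: 6c + 5·5 = 613.
6c = 613 − 25 = 588, so c = 98 pt.
Span of 3: 3·98 + 2·5 = 294 + 10 = 304 pt.
4 columns + 3 gutters: 4d + 3·20 = 304.
4d = 304 − 60 = 244, so d = 61 pt.

61 pt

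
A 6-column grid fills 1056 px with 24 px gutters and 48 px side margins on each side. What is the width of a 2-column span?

304 px

Inside the margins: 1056 − 96 = 960 px.
960 − 5·24 = 840; ÷6 gives c = 140 px.
2 columns plus 1 gutter: 280 + 24 = 304 px.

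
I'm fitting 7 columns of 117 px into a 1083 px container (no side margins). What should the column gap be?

Columns use 819 px, leaving 264 px across 6 column gaps = 44 px each.

44 px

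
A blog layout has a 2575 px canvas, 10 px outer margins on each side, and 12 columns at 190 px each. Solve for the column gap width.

25 px

Inside the margins: 2575 − 20 = 2555 px.
12·190 + 11g = 2555 → 11g = 275 → g = 25 px.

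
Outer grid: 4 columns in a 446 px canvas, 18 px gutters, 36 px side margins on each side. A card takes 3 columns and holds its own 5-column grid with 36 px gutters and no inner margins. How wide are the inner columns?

Subtract both margins: 446 − 2·36 = 374 px.
374 − 3·18 = 320; ÷4 gives c = 80 px.
3 columns plus 2 gutters: 240 + 36 = 276 px.
Subtracting 4 gutters of 36 leaves 132 for 5 columns, so d = 26.4 px.

26.4 px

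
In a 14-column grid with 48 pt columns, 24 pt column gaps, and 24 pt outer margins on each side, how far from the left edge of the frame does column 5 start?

312 pt

Column 5 starts at margin + 4·(column + gutter) = 24 + 4·72 = 312 pt.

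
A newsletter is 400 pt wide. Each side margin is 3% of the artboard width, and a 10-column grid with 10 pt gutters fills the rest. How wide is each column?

Each margin = 3% of 400 = 12 pt; content = 400 − 2·12 = 376 pt.
10 columns + 9 gutters: 10c + 9·10 = 376.
10c = 376 − 90 = 286, so c = 28.6 pt.

28.6 pt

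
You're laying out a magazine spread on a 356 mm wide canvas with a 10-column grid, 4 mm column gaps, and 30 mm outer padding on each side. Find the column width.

26 mm

Take off 60 mm of margins, leaving 296 mm.
10 columns + 9 column gaps: 10c + 9·4 = 296.
10c = 296 − 36 = 260, so c = 26 mm.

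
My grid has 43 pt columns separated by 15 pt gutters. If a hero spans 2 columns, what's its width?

101 pt

2 columns plus 1 gutter: 86 + 15 = 101 pt.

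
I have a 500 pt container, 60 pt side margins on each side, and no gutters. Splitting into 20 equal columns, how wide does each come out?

19 pt

Subtract both margins: 500 − 2·60 = 380 pt.
20c = 380 → c = 19 pt.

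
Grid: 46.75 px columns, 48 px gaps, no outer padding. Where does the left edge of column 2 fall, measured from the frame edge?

94.75 px

Before column 2: 1 column + 1 gap.
Offset = 1·(46.75 + 48) = 1·94.75 = 94.75 px.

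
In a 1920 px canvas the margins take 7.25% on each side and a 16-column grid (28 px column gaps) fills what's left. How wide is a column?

76.35 px

Each margin = 7.25% of 1920 = 139.2 px; content = 1920 − 2·139.2 = 1641.6 px.
16 columns + 15 column gaps: 16c + 15·28 = 1641.6.
16c = 1641.6 − 420 = 1221.6, so c = 76.35 px.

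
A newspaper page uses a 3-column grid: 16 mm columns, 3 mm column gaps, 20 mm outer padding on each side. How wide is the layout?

94 mm

Total width: 2·20 + 3·16 + 2·3 = 94 mm.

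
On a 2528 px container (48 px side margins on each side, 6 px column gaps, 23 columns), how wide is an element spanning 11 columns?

Content width = 2528 − 2·48 = 2432 px.
Subtracting 22 column gaps of 6 leaves 2300 for 23 columns, so c = 100 px.
Span of 11: 11·100 + 10·6 = 1100 + 60 = 1160 px.

1160 px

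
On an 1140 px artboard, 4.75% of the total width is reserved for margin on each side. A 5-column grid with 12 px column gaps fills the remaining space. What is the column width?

196.74 px

1140 × (1 − 2·4.75%) = 1140 × 90.5% = 1031.7 px for the columns.
5c + 4·12 = 1031.7 → 5c = 983.7 → c = 196.74 px.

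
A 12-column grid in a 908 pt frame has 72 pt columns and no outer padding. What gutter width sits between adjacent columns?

12 columns take 12·72 = 864 pt; remaining 44 splits into 11 gutters.
g = 44 / 11 = 4 pt.

4 pt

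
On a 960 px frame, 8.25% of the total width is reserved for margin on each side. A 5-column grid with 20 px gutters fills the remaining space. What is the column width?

Each margin = 8.25% of 960 = 79.2 px; content = 960 − 2·79.2 = 801.6 px.
801.6 − 4·20 = 721.6; ÷5 gives c = 144.32 px.

144.32 px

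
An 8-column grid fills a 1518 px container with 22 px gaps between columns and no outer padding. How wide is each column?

170.5 px

Subtracting 7 gaps of 22 leaves 1364 for 8 columns, so c = 170.5 px.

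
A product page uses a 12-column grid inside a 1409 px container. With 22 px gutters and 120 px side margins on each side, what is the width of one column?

77.25 px

Content width = 1409 − 2·120 = 1169 px.
12c + 11·22 = 1169 → 12c = 927 → c = 77.25 px.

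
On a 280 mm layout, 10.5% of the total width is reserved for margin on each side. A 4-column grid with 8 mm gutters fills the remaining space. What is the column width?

Margins: 10.5% × 280 = 29.4 mm each, so content = 280 − 58.8 = 221.2 mm.
4c + 3·8 = 221.2 → 4c = 197.2 → c = 49.3 mm.

49.3 mm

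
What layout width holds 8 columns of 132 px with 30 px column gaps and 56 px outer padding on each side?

Adding margins, columns and gutters: 112 + 1056 + 210 = 1378 px.

1378 px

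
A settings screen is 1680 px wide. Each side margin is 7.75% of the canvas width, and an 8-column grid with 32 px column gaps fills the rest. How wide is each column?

1680 × (1 − 2·7.75%) = 1680 × 84.5% = 1419.6 px for the columns.
1419.6 − 7·32 = 1195.6; ÷8 gives c = 149.45 px.

149.45 px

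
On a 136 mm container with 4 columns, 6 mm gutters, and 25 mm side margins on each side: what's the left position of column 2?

Content = 136 − 2·25 = 86 mm.
4 columns + 3 gutters: 4c + 3·6 = 86.
4c = 86 − 18 = 68, so c = 17 mm.
Column 2 starts at margin + 1·(column + gutter) = 25 + 1·23 = 48 mm.

48 mm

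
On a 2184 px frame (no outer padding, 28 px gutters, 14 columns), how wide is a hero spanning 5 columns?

762 px

14c + 13·28 = 2184 → 14c = 1820 → c = 130 px.
Span of 5: 5·130 + 4·28 = 650 + 112 = 762 px.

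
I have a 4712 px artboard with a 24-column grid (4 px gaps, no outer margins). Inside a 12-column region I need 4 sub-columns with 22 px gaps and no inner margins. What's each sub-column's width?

Subtracting 23 gaps of 4 leaves 4620 for 24 columns, so c = 192.5 px.
12-column span = 12·192.5 + 11·4 = 2354 px.
4d + 3·22 = 2354 → 4d = 2288 → d = 572 px.

572 px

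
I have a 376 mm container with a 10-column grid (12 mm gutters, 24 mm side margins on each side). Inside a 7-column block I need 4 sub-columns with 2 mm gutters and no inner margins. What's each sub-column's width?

55 mm

Outer content = 376 − 2·24 = 328 mm.
Subtracting 9 gutters of 12 leaves 220 for 10 columns, so c = 22 mm.
7-column span = 7·22 + 6·12 = 226 mm.
4 columns + 3 gutters: 4d + 3·2 = 226.
4d = 226 − 6 = 220, so d = 55 mm.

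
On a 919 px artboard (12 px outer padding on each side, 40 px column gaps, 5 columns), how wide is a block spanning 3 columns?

521 px

Content width = 919 − 2·12 = 895 px.
5c + 4·40 = 895 → 5c = 735 → c = 147 px.
Span of 3: 3·147 + 2·40 = 441 + 80 = 521 px.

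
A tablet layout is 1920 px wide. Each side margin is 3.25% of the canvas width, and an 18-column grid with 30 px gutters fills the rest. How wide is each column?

71.4 px

Margins: 3.25% × 1920 = 62.4 px each, so content = 1920 − 124.8 = 1795.2 px.
Subtracting 17 gutters of 30 leaves 1285.2 for 18 columns, so c = 71.4 px.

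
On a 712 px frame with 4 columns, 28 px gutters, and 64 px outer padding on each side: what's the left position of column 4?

Subtract both margins: 712 − 2·64 = 584 px.
Subtracting 3 gutters of 28 leaves 500 for 4 columns, so c = 125 px.
Each column+gutter stride is 153 px; 3 of them past the 64 px margin is 64 + 459 = 523 px.

523 px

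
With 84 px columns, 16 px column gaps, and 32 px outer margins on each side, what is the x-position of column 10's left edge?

Column 10 starts at margin + 9·(column + gutter) = 32 + 9·100 = 932 px.

932 px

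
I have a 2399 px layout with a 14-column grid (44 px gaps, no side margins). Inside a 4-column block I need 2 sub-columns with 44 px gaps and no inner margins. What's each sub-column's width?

305 px

2399 − 13·44 = 1827; ÷14 gives c = 130.5 px.
Span of 4: 4·130.5 + 3·44 = 522 + 132 = 654 px.
2 columns + 1 gap: 2d + 1·44 = 654.
2d = 654 − 44 = 610, so d = 305 px.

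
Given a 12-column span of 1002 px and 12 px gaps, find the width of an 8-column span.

664 px

Subtracting 11 gaps of 12 leaves 870 for 12 columns, so c = 72.5 px.
8-column span = 8·72.5 + 7·12 = 664 px.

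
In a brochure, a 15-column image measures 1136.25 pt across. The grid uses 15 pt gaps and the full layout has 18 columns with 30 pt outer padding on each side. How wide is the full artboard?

1426.5 pt

Subtracting 14 gaps of 15 leaves 926.25 for 15 columns, so c = 61.75 pt.
Total width: 2·30 + 18·61.75 + 17·15 = 1426.5 pt.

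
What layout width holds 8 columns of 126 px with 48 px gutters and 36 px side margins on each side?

1416 px

Adding margins, columns and gutters: 72 + 1008 + 336 = 1416 px.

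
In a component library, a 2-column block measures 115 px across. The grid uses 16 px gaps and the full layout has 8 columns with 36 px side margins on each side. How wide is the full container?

Subtracting 1 gap of 16 leaves 99 for 2 columns, so c = 49.5 px.
Total width: 2·36 + 8·49.5 + 7·16 = 580 px.

580 px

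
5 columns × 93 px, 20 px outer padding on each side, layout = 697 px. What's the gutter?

48 px

Inside the margins: 697 − 40 = 657 px.
5 columns take 5·93 = 465 px; remaining 192 splits into 4 gutters.
g = 192 / 4 = 48 px.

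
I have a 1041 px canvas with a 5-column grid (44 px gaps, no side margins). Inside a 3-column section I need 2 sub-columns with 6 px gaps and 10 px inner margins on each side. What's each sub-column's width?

Subtracting 4 gaps of 44 leaves 865 for 5 columns, so c = 173 px.
3 columns plus 2 gaps: 519 + 88 = 607 px.
Inner content = 607 − 2·10 = 587 px.
2 columns + 1 gap: 2d + 1·6 = 587.
2d = 587 − 6 = 581, so d = 290.5 px.

290.5 px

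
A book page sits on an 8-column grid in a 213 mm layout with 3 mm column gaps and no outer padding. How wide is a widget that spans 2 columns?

8c + 7·3 = 213 → 8c = 192 → c = 24 mm.
2-column span = 2·24 + 1·3 = 51 mm.

51 mm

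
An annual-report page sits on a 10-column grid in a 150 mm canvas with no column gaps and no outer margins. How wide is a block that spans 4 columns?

60 mm

10c = 150 → c = 15 mm.
With no column gaps, 4 columns span 4·15 = 60 mm.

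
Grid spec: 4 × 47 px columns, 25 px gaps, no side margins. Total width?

Container = 4·47 + 3·25 = 188 + 75 = 263 px.

263 px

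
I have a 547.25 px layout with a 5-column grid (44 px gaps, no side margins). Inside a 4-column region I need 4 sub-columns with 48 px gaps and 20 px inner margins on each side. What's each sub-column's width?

5 columns + 4 gaps: 5c + 4·44 = 547.25.
5c = 547.25 − 176 = 371.25, so c = 74.25 px.
4-column span = 4·74.25 + 3·44 = 429 px.
Inner content = 429 − 2·20 = 389 px.
4 columns + 3 gaps: 4d + 3·48 = 389.
4d = 389 − 144 = 245, so d = 61.25 px.

61.25 px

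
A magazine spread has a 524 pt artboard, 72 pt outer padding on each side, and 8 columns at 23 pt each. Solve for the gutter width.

28 pt

Inside the margins: 524 − 144 = 380 pt.
8 columns take 8·23 = 184 pt; remaining 196 splits into 7 gutters.
g = 196 / 7 = 28 pt.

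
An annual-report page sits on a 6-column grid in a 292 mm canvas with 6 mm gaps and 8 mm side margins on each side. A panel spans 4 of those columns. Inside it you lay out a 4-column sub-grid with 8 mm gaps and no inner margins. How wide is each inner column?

Take off 16 mm of margins, leaving 276 mm.
6c + 5·6 = 276 → 6c = 246 → c = 41 mm.
4-column span = 4·41 + 3·6 = 182 mm.
4d + 3·8 = 182 → 4d = 158 → d = 39.5 mm.

39.5 mm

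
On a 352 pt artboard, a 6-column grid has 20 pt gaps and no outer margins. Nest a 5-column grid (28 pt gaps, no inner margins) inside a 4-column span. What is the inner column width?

23.2 pt

352 − 5·20 = 252; ÷6 gives c = 42 pt.
4 columns plus 3 gaps: 168 + 60 = 228 pt.
228 − 4·28 = 116; ÷5 gives d = 23.2 pt.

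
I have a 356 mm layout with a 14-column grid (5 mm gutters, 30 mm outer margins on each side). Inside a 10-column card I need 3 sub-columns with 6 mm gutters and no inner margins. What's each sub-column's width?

Subtract both margins: 356 − 2·30 = 296 mm.
Subtracting 13 gutters of 5 leaves 231 for 14 columns, so c = 16.5 mm.
Span of 10: 10·16.5 + 9·5 = 165 + 45 = 210 mm.
3d + 2·6 = 210 → 3d = 198 → d = 66 mm.

66 mm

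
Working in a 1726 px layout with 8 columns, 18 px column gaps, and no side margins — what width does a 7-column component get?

8c + 7·18 = 1726 → 8c = 1600 → c = 200 px.
Span of 7: 7·200 + 6·18 = 1400 + 108 = 1508 px.

1508 px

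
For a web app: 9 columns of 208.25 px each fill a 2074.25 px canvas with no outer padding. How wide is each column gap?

Columns use 1874.25 px, leaving 200 px across 8 column gaps = 25 px each.

25 px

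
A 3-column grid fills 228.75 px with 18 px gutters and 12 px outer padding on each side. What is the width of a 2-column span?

Take off 24 px of margins, leaving 204.75 px.
Subtracting 2 gutters of 18 leaves 168.75 for 3 columns, so c = 56.25 px.
Span of 2: 2·56.25 + 1·18 = 112.5 + 18 = 130.5 px.

130.5 px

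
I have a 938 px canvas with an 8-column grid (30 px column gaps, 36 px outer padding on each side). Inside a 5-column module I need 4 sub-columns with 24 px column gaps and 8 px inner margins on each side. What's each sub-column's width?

110.5 px

Outer content = 938 − 2·36 = 866 px.
8 columns + 7 column gaps: 8c + 7·30 = 866.
8c = 866 − 210 = 656, so c = 82 px.
5 columns plus 4 column gaps: 410 + 120 = 530 px.
Inner content = 530 − 2·8 = 514 px.
4 columns + 3 column gaps: 4d + 3·24 = 514.
4d = 514 − 72 = 442, so d = 110.5 px.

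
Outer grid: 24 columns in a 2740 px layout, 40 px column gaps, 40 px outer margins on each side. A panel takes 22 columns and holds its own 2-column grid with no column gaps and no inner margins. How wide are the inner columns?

Outer content = 2740 − 2·40 = 2660 px.
24c + 23·40 = 2660 → 24c = 1740 → c = 72.5 px.
Span of 22: 22·72.5 + 21·40 = 1595 + 840 = 2435 px.
2d = 2435 → d = 1217.5 px.

1217.5 px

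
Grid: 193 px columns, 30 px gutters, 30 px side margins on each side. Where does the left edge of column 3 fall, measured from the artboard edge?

Before column 3: the margin + 2 columns + 2 gutters.
Offset = 30 + 2·(193 + 30) = 30 + 446 = 476 px.

476 px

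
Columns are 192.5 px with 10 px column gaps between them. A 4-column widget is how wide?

800 px

4-column span = 4·192.5 + 3·10 = 800 px.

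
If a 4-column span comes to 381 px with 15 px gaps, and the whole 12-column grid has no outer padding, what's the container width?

1173 px

381 − 3·15 = 336; ÷4 gives c = 84 px.
Container = 12·84 + 11·15 = 1008 + 165 = 1173 px.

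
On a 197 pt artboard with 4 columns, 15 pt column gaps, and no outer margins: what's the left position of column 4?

Subtracting 3 column gaps of 15 leaves 152 for 4 columns, so c = 38 pt.
Each column+gutter stride is 53 pt; with no margin, 3 of them is 159 pt.

159 pt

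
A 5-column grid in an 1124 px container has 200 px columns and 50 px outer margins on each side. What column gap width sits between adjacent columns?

6 px

Content width = 1124 − 2·50 = 1024 px.
Columns use 1000 px, leaving 24 px across 4 column gaps = 6 px each.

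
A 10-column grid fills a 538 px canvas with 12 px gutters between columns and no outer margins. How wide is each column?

43 px

Subtracting 9 gutters of 12 leaves 430 for 10 columns, so c = 43 px.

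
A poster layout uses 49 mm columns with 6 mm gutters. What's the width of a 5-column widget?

5 columns plus 4 gutters: 245 + 24 = 269 mm.

269 mm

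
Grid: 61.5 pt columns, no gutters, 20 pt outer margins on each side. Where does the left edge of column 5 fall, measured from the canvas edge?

Each column+gutter stride is 61.5 pt; 4 of them past the 20 pt margin is 20 + 246 = 266 pt.

266 pt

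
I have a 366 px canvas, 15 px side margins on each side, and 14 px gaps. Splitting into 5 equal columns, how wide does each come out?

56 px

Subtract both margins: 366 − 2·15 = 336 px.
5 columns + 4 gaps: 5c + 4·14 = 336.
5c = 336 − 56 = 280, so c = 56 px.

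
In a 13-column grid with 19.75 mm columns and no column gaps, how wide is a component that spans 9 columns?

177.75 mm

With no column gaps, 9 columns span 9·19.75 = 177.75 mm.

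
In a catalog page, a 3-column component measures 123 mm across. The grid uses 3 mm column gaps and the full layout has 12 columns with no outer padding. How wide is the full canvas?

3 columns + 2 column gaps: 3c + 2·3 = 123.
3c = 123 − 6 = 117, so c = 39 mm.
Total width: 12·39 + 11·3 = 501 mm.

501 mm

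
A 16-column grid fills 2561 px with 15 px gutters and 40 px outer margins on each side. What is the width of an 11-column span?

Subtract both margins: 2561 − 2·40 = 2481 px.
2481 − 15·15 = 2256; ÷16 gives c = 141 px.
Span of 11: 11·141 + 10·15 = 1551 + 150 = 1701 px.

1701 px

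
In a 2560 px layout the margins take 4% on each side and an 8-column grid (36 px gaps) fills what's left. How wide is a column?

262.9 px

Each margin = 4% of 2560 = 102.4 px; content = 2560 − 2·102.4 = 2355.2 px.
2355.2 − 7·36 = 2103.2; ÷8 gives c = 262.9 px.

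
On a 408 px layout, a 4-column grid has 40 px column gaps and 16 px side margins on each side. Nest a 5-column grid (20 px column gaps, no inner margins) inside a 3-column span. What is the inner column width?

38.4 px

Inside the margins: 408 − 32 = 376 px.
Subtracting 3 column gaps of 40 leaves 256 for 4 columns, so c = 64 px.
Span of 3: 3·64 + 2·40 = 192 + 80 = 272 px.
Subtracting 4 column gaps of 20 leaves 192 for 5 columns, so d = 38.4 px.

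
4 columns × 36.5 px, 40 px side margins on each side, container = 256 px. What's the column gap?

10 px

Subtract both margins: 256 − 2·40 = 176 px.
4 columns take 4·36.5 = 146 px; remaining 30 splits into 3 column gaps.
g = 30 / 3 = 10 px.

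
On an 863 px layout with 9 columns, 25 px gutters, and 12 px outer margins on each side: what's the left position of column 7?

Content = 863 − 2·12 = 839 px.
Subtracting 8 gutters of 25 leaves 639 for 9 columns, so c = 71 px.
Each column+gutter stride is 96 px; 6 of them past the 12 px margin is 12 + 576 = 588 px.

588 px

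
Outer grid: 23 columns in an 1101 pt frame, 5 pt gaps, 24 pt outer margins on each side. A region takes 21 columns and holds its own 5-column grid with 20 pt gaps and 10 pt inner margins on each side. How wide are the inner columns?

Inside the margins: 1101 − 48 = 1053 pt.
23 columns + 22 gaps: 23c + 22·5 = 1053.
23c = 1053 − 110 = 943, so c = 41 pt.
21-column span = 21·41 + 20·5 = 961 pt.
Inner content = 961 − 2·10 = 941 pt.
941 − 4·20 = 861; ÷5 gives d = 172.2 pt.

172.2 pt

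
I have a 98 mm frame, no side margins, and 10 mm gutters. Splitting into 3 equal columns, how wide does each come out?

26 mm

Subtracting 2 gutters of 10 leaves 78 for 3 columns, so c = 26 mm.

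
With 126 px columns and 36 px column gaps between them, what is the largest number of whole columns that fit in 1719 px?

10 columns: 10·126 + 9·36 = 1584 px ≤ 1719.
11 columns: 1746 px > 1719. So 10.

10 columns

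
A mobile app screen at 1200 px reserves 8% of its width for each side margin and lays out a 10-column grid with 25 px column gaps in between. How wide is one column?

78.3 px

Each margin = 8% of 1200 = 96 px; content = 1200 − 2·96 = 1008 px.
1008 − 9·25 = 783; ÷10 gives c = 78.3 px.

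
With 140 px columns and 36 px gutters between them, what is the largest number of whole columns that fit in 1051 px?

Each extra column adds 140 + 36 = 176 px.
(1051 + 36) / 176 = 6.18, so 6 columns fit.

6 columns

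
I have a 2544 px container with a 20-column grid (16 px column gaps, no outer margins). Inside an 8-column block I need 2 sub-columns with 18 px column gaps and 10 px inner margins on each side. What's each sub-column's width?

20c + 19·16 = 2544 → 20c = 2240 → c = 112 px.
Span of 8: 8·112 + 7·16 = 896 + 112 = 1008 px.
Inner content = 1008 − 2·10 = 988 px.
Subtracting 1 column gap of 18 leaves 970 for 2 columns, so d = 485 px.

485 px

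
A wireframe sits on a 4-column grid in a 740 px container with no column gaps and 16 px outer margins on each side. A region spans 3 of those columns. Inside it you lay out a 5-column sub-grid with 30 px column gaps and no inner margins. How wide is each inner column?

Outer content = 740 − 2·16 = 708 px.
708 / 4 = 177 px per column.
With no column gaps, 3 columns span 3·177 = 531 px.
5 columns + 4 column gaps: 5d + 4·30 = 531.
5d = 531 − 120 = 411, so d = 82.2 px.

82.2 px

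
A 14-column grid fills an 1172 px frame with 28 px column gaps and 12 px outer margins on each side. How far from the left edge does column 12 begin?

Subtract both margins: 1172 − 2·12 = 1148 px.
14 columns + 13 column gaps: 14c + 13·28 = 1148.
14c = 1148 − 364 = 784, so c = 56 px.
Each column+gutter stride is 84 px; 11 of them past the 12 px margin is 12 + 924 = 936 px.

936 px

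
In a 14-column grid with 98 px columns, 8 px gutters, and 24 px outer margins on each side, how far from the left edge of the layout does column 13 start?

Column 13 starts at margin + 12·(column + gutter) = 24 + 12·106 = 1296 px.

1296 px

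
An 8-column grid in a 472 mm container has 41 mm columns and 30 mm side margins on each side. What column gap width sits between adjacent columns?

Inside the margins: 472 − 60 = 412 mm.
Columns use 328 mm, leaving 84 mm across 7 column gaps = 12 mm each.

12 mm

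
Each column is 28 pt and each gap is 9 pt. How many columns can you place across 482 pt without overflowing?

13 columns

13 columns: 13·28 + 12·9 = 472 pt ≤ 482.
14 columns: 509 pt > 482. So 13.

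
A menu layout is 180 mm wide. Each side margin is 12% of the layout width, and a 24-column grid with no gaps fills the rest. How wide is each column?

5.7 mm

Margins: 12% × 180 = 21.6 mm each, so content = 180 − 43.2 = 136.8 mm.
With no gaps, each column is 136.8/24 = 5.7 mm.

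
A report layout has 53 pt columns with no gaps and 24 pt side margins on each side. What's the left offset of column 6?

289 pt

Before column 6: the margin + 5 columns + 5 gaps.
Offset = 24 + 5·(53 + 0) = 24 + 265 = 289 pt.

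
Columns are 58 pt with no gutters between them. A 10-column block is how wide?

With no gutters, 10 columns span 10·58 = 580 pt.

580 pt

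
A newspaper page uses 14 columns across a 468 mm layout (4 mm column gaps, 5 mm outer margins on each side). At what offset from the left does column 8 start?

236 mm

Content = 468 − 2·5 = 458 mm.
14 columns + 13 column gaps: 14c + 13·4 = 458.
14c = 458 − 52 = 406, so c = 29 mm.
Before column 8: the margin + 7 columns + 7 column gaps.
Offset = 5 + 7·(29 + 4) = 5 + 231 = 236 mm.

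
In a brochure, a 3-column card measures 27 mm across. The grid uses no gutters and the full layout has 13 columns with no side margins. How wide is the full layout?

117 mm

27 / 3 = 9 mm per column.
Summing: 117 = 117 mm.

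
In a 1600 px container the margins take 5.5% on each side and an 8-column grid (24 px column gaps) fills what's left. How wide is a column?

1600 × (1 − 2·5.5%) = 1600 × 89% = 1424 px for the columns.
8 columns + 7 column gaps: 8c + 7·24 = 1424.
8c = 1424 − 168 = 1256, so c = 157 px.

157 px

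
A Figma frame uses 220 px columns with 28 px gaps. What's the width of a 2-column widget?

468 px

2 columns plus 1 gap: 440 + 28 = 468 px.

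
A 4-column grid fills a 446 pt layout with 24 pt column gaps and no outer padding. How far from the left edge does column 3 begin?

4c + 3·24 = 446 → 4c = 374 → c = 93.5 pt.
Each column+gutter stride is 117.5 pt; with no margin, 2 of them is 235 pt.

235 pt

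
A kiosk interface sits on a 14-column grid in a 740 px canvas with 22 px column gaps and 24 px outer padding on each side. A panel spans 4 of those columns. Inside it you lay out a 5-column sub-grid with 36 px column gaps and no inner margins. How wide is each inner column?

Take off 48 px of margins, leaving 692 px.
Subtracting 13 column gaps of 22 leaves 406 for 14 columns, so c = 29 px.
4 columns plus 3 column gaps: 116 + 66 = 182 px.
182 − 4·36 = 38; ÷5 gives d = 7.6 px.

7.6 px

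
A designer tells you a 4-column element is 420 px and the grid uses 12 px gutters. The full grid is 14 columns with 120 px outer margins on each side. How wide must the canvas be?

420 − 3·12 = 384; ÷4 gives c = 96 px.
Adding margins, columns and gutters: 240 + 1344 + 156 = 1740 px.

1740 px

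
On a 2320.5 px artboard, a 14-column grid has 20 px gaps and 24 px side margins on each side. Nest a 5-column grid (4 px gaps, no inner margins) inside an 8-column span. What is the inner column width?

Subtract both margins: 2320.5 − 2·24 = 2272.5 px.
14c + 13·20 = 2272.5 → 14c = 2012.5 → c = 143.75 px.
Span of 8: 8·143.75 + 7·20 = 1150 + 140 = 1290 px.
1290 − 4·4 = 1274; ÷5 gives d = 254.8 px.

254.8 px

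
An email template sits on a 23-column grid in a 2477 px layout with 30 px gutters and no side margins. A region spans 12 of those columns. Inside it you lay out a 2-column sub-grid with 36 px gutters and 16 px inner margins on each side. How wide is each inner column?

605 px

23 columns + 22 gutters: 23c + 22·30 = 2477.
23c = 2477 − 660 = 1817, so c = 79 px.
12 columns plus 11 gutters: 948 + 330 = 1278 px.
Inner content = 1278 − 2·16 = 1246 px.
1246 − 1·36 = 1210; ÷2 gives d = 605 px.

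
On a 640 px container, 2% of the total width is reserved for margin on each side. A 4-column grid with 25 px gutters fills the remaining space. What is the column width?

Margins: 2% × 640 = 12.8 px each, so content = 640 − 25.6 = 614.4 px.
4c + 3·25 = 614.4 → 4c = 539.4 → c = 134.85 px.

134.85 px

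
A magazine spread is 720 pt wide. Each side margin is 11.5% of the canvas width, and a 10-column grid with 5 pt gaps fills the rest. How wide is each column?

Each margin = 11.5% of 720 = 82.8 pt; content = 720 − 2·82.8 = 554.4 pt.
10 columns + 9 gaps: 10c + 9·5 = 554.4.
10c = 554.4 − 45 = 509.4, so c = 50.94 pt.

50.94 pt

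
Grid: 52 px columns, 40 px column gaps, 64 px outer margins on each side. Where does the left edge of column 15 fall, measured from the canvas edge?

1352 px

Each column+gutter stride is 92 px; 14 of them past the 64 px margin is 64 + 1288 = 1352 px.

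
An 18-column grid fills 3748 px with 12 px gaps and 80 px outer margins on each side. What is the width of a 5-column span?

988 px

Inside the margins: 3748 − 160 = 3588 px.
3588 − 17·12 = 3384; ÷18 gives c = 188 px.
5 columns plus 4 gaps: 940 + 48 = 988 px.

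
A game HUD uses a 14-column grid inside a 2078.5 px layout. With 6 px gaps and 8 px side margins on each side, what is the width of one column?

Take off 16 px of margins, leaving 2062.5 px.
14 columns + 13 gaps: 14c + 13·6 = 2062.5.
14c = 2062.5 − 78 = 1984.5, so c = 141.75 px.

141.75 px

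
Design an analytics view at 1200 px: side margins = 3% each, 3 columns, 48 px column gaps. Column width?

1200 × (1 − 2·3%) = 1200 × 94% = 1128 px for the columns.
3c + 2·48 = 1128 → 3c = 1032 → c = 344 px.

344 px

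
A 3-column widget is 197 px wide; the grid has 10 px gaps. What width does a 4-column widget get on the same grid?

266 px

3c + 2·10 = 197 → 3c = 177 → c = 59 px.
4-column span = 4·59 + 3·10 = 266 px.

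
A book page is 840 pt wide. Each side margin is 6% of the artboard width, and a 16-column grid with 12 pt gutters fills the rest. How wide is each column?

840 × (1 − 2·6%) = 840 × 88% = 739.2 pt for the columns.
16 columns + 15 gutters: 16c + 15·12 = 739.2.
16c = 739.2 − 180 = 559.2, so c = 34.95 pt.

34.95 pt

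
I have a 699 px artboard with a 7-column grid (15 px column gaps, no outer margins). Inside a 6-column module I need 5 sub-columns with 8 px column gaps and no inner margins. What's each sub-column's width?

113 px

699 − 6·15 = 609; ÷7 gives c = 87 px.
6 columns plus 5 column gaps: 522 + 75 = 597 px.
5d + 4·8 = 597 → 5d = 565 → d = 113 px.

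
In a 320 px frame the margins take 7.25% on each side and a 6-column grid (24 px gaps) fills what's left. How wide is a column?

25.6 px

Margins: 7.25% × 320 = 23.2 px each, so content = 320 − 46.4 = 273.6 px.
273.6 − 5·24 = 153.6; ÷6 gives c = 25.6 px.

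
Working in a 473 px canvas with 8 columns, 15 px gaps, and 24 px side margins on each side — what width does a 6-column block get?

315 px

Inside the margins: 473 − 48 = 425 px.
425 − 7·15 = 320; ÷8 gives c = 40 px.
6-column span = 6·40 + 5·15 = 315 px.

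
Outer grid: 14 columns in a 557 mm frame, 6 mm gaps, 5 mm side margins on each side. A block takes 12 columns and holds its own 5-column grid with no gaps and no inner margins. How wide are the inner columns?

Take off 10 mm of margins, leaving 547 mm.
547 − 13·6 = 469; ÷14 gives c = 33.5 mm.
12-column span = 12·33.5 + 11·6 = 468 mm.
With no gaps, each column is 468/5 = 93.6 mm.

93.6 mm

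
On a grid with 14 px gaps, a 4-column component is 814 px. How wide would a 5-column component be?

Subtracting 3 gaps of 14 leaves 772 for 4 columns, so c = 193 px.
Span of 5: 5·193 + 4·14 = 965 + 56 = 1021 px.

1021 px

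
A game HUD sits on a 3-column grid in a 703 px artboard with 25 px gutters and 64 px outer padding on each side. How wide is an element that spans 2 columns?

375 px

Take off 128 px of margins, leaving 575 px.
3c + 2·25 = 575 → 3c = 525 → c = 175 px.
Span of 2: 2·175 + 1·25 = 350 + 25 = 375 px.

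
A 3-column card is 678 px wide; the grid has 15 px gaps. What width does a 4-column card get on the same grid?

Subtracting 2 gaps of 15 leaves 648 for 3 columns, so c = 216 px.
Span of 4: 4·216 + 3·15 = 864 + 45 = 909 px.

909 px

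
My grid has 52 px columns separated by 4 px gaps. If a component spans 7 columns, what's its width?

388 px

7-column span = 7·52 + 6·4 = 388 px.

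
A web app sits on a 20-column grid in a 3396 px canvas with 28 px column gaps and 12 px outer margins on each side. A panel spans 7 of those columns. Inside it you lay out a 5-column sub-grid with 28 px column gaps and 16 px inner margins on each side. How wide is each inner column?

203.6 px

Subtract both margins: 3396 − 2·12 = 3372 px.
20c + 19·28 = 3372 → 20c = 2840 → c = 142 px.
Span of 7: 7·142 + 6·28 = 994 + 168 = 1162 px.
Inner content = 1162 − 2·16 = 1130 px.
5d + 4·28 = 1130 → 5d = 1018 → d = 203.6 px.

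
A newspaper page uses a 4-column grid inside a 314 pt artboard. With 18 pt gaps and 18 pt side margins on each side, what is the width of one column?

Take off 36 pt of margins, leaving 278 pt.
4 columns + 3 gaps: 4c + 3·18 = 278.
4c = 278 − 54 = 224, so c = 56 pt.

56 pt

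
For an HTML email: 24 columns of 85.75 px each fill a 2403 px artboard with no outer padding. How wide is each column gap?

24 columns take 24·85.75 = 2058 px; remaining 345 splits into 23 column gaps.
g = 345 / 23 = 15 px.

15 px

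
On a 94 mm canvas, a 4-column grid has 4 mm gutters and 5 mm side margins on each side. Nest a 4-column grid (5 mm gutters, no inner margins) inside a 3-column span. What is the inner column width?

11.75 mm

Outer content = 94 − 2·5 = 84 mm.
84 − 3·4 = 72; ÷4 gives c = 18 mm.
3 columns plus 2 gutters: 54 + 8 = 62 mm.
4 columns + 3 gutters: 4d + 3·5 = 62.
4d = 62 − 15 = 47, so d = 11.75 mm.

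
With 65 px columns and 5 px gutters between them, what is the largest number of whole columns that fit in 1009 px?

14 columns

14 columns: 14·65 + 13·5 = 975 px ≤ 1009.
15 columns: 1045 px > 1009. So 14.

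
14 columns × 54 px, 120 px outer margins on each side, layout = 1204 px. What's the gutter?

Content width = 1204 − 2·120 = 964 px.
14·54 + 13g = 964 → 13g = 208 → g = 16 px.

16 px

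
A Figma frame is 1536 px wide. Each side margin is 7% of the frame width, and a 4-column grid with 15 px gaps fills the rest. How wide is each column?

Margins: 7% × 1536 = 107.52 px each, so content = 1536 − 215.04 = 1320.96 px.
4 columns + 3 gaps: 4c + 3·15 = 1320.96.
4c = 1320.96 − 45 = 1275.96, so c = 318.99 px.

318.99 px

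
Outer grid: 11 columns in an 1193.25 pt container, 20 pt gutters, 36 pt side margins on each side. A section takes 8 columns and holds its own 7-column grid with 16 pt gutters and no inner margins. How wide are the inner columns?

Subtract both margins: 1193.25 − 2·36 = 1121.25 pt.
11c + 10·20 = 1121.25 → 11c = 921.25 → c = 83.75 pt.
8 columns plus 7 gutters: 670 + 140 = 810 pt.
7d + 6·16 = 810 → 7d = 714 → d = 102 pt.

102 pt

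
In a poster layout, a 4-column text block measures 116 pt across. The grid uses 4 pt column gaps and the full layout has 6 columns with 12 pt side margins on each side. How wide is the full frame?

116 − 3·4 = 104; ÷4 gives c = 26 pt.
Total width: 2·12 + 6·26 + 5·4 = 200 pt.

200 pt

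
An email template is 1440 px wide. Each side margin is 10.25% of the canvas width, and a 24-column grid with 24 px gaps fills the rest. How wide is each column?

Margins: 10.25% × 1440 = 147.6 px each, so content = 1440 − 295.2 = 1144.8 px.
24c + 23·24 = 1144.8 → 24c = 592.8 → c = 24.7 px.

24.7 px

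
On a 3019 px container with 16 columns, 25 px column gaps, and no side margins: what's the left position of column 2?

190.25 px

16c + 15·25 = 3019 → 16c = 2644 → c = 165.25 px.
No margin, so column 2 starts at 1·(column + gutter) = 1·190.25 = 190.25 px.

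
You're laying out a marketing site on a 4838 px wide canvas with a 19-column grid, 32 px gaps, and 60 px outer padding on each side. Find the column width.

Take off 120 px of margins, leaving 4718 px.
19c + 18·32 = 4718 → 19c = 4142 → c = 218 px.

218 px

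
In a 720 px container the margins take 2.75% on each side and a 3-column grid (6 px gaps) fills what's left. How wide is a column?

Each margin = 2.75% of 720 = 19.8 px; content = 720 − 2·19.8 = 680.4 px.
3c + 2·6 = 680.4 → 3c = 668.4 → c = 222.8 px.

222.8 px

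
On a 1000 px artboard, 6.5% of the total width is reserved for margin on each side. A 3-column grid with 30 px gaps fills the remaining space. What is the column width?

270 px

1000 × (1 − 2·6.5%) = 1000 × 87% = 870 px for the columns.
870 − 2·30 = 810; ÷3 gives c = 270 px.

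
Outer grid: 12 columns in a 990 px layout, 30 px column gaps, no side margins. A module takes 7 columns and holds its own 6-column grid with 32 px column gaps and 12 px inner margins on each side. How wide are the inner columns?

63.5 px

12c + 11·30 = 990 → 12c = 660 → c = 55 px.
7-column span = 7·55 + 6·30 = 565 px.
Inner content = 565 − 2·12 = 541 px.
6d + 5·32 = 541 → 6d = 381 → d = 63.5 px.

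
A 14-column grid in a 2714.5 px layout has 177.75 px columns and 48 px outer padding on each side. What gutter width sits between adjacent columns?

Subtract both margins: 2714.5 − 2·48 = 2618.5 px.
14·177.75 + 13g = 2618.5 → 13g = 130 → g = 10 px.

10 px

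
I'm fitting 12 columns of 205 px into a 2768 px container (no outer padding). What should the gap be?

28 px

Columns use 2460 px, leaving 308 px across 11 gaps = 28 px each.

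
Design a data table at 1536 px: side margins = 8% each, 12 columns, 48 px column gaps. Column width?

63.52 px

1536 × (1 − 2·8%) = 1536 × 84% = 1290.24 px for the columns.
Subtracting 11 column gaps of 48 leaves 762.24 for 12 columns, so c = 63.52 px.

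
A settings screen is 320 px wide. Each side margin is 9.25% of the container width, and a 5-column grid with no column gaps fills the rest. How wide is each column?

Each margin = 9.25% of 320 = 29.6 px; content = 320 − 2·29.6 = 260.8 px.
5c = 260.8 → c = 52.16 px.

52.16 px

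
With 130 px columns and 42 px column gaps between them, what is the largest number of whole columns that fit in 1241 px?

7 columns

7 columns: 7·130 + 6·42 = 1162 px ≤ 1241.
8 columns: 1334 px > 1241. So 7.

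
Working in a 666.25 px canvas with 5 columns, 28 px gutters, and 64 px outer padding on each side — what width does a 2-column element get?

198.5 px

Take off 128 px of margins, leaving 538.25 px.
5 columns + 4 gutters: 5c + 4·28 = 538.25.
5c = 538.25 − 112 = 426.25, so c = 85.25 px.
2-column span = 2·85.25 + 1·28 = 198.5 px.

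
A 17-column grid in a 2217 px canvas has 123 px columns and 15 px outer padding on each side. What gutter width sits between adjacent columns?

Inside the margins: 2217 − 30 = 2187 px.
17 columns take 17·123 = 2091 px; remaining 96 splits into 16 gutters.
g = 96 / 16 = 6 px.

6 px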